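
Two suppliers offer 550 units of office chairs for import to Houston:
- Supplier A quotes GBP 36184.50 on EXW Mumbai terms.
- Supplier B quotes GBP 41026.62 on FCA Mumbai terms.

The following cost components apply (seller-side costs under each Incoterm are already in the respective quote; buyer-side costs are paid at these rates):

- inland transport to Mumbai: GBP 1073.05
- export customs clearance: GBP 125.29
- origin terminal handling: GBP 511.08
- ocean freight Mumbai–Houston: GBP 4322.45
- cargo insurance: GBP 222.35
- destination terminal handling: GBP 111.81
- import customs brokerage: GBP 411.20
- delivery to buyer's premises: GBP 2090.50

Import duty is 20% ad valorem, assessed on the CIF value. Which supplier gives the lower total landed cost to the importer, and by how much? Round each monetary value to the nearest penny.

Supplier A is cheaper by GBP 4372.54

Supplier A (EXW):
CIF value = EXW price + inland to port + export clearance + origin terminal + freight + insurance = 36184.50 + 1073.05 + 125.29 + 511.08 + 4322.45 + 222.35 = 42438.72
Import duty = 42438.72 × 20% = 8487.74
Buyer bears (A): 1073.05 + 125.29 + 511.08 + 4322.45 + 222.35 + 111.81 + 411.20 + 2090.50 = 8867.73
Landed cost (A) = invoice 36184.50 + 8867.73 + duty 8487.74 = 53539.97
Supplier B (FCA):
CIF value = FCA price + origin terminal + freight + insurance = 41026.62 + 511.08 + 4322.45 + 222.35 = 46082.50
Import duty = 46082.50 × 20% = 9216.50
Buyer bears (B): 511.08 + 4322.45 + 222.35 + 111.81 + 411.20 + 2090.50 = 7669.39
Landed cost (B) = invoice 41026.62 + 7669.39 + duty 9216.50 = 57912.51
Difference = |53539.97 − 57912.51| = 4372.54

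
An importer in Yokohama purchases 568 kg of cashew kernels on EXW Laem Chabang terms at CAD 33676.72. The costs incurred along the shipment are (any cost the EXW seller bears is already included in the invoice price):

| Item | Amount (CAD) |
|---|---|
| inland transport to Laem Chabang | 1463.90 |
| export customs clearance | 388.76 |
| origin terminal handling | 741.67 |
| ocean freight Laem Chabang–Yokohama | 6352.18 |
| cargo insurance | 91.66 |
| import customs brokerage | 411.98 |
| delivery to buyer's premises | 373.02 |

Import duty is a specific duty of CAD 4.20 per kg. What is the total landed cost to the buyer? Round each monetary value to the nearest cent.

EXW: the seller makes goods available at their premises; the buyer bears all onward costs.
CIF value = EXW price + inland to port + export clearance + origin terminal + freight + insurance = 33676.72 + 1463.90 + 388.76 + 741.67 + 6352.18 + 91.66 = 42714.89
Import duty = 568 × 4.20 = 2385.60
Buyer bears: inland to port 1463.90 + export clearance 388.76 + origin terminal 741.67 + freight 6352.18 + insurance 91.66 + brokerage 411.98 + delivery 373.02 + duty 2385.60 = 12208.77
Landed cost = invoice 33676.72 + 12208.77 = 45885.49

Total landed cost: CAD 45885.49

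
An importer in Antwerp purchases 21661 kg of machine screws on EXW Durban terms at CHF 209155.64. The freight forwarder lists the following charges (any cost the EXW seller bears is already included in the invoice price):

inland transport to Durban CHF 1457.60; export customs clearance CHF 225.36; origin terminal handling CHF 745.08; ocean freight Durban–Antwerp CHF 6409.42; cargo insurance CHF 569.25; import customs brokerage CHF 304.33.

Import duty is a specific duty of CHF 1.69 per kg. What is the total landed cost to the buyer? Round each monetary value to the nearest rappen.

Total landed cost: CHF 255473.77

EXW: the seller makes goods available at their premises; the buyer bears all onward costs.
CIF value = EXW price + inland to port + export clearance + origin terminal + freight + insurance = 209155.64 + 1457.60 + 225.36 + 745.08 + 6409.42 + 569.25 = 218562.35
Import duty = 21661 × 1.69 = 36607.09
Buyer bears: inland to port 1457.60 + export clearance 225.36 + origin terminal 745.08 + freight 6409.42 + insurance 569.25 + brokerage 304.33 + duty 36607.09 = 46318.13
Landed cost = invoice 209155.64 + 46318.13 = 255473.77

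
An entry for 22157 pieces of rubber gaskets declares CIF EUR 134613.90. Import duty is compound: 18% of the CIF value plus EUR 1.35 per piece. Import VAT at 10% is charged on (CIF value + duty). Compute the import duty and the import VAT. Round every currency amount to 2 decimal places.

Ad valorem component: 134613.90 × 18% = 24230.50
Specific component: 22157 × 1.35 = 29911.95
Import duty = 24230.50 + 29911.95 = 54142.45
VAT base = CIF + duty = 134613.90 + 54142.45 = 188756.35
Import VAT = 188756.35 × 10% = 18875.64

Import duty: EUR 54142.45; import VAT: EUR 18875.64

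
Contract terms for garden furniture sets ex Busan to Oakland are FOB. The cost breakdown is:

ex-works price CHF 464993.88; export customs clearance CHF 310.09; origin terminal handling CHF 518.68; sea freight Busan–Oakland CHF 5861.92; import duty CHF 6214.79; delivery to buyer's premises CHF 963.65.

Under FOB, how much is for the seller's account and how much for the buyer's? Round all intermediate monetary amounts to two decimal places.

FOB: the seller bears costs until goods are on board at the origin port; the buyer bears freight, insurance and all costs thereafter.
Seller's account: goods 464993.88 + export clearance 310.09 + origin terminal 518.68 = 465822.65
Buyer's account: freight 5861.92 + duty 6214.79 + delivery 963.65 = 13040.36

Seller: CHF 465822.65; buyer: CHF 13040.36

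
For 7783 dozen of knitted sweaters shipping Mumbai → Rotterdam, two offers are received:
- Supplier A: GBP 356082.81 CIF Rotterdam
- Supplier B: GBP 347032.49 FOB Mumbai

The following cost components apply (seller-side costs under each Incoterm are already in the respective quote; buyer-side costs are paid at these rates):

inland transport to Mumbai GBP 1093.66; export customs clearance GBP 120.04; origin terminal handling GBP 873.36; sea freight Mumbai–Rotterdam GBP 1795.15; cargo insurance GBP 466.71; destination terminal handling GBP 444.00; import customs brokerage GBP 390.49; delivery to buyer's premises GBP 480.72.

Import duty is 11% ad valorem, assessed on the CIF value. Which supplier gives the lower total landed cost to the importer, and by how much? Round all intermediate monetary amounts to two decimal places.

Supplier B is cheaper by GBP 7535.19

Supplier A (CIF):
The CIF price already equals the CIF value: 356082.81
Import duty = 356082.81 × 11% = 39169.11
Buyer bears (A): 444.00 + 390.49 + 480.72 = 1315.21
Landed cost (A) = invoice 356082.81 + 1315.21 + duty 39169.11 = 396567.13
Supplier B (FOB):
CIF value = FOB price + freight + insurance = 347032.49 + 1795.15 + 466.71 = 349294.35
Import duty = 349294.35 × 11% = 38422.38
Buyer bears (B): 1795.15 + 466.71 + 444.00 + 390.49 + 480.72 = 3577.07
Landed cost (B) = invoice 347032.49 + 3577.07 + duty 38422.38 = 389031.94
Difference = |396567.13 − 389031.94| = 7535.19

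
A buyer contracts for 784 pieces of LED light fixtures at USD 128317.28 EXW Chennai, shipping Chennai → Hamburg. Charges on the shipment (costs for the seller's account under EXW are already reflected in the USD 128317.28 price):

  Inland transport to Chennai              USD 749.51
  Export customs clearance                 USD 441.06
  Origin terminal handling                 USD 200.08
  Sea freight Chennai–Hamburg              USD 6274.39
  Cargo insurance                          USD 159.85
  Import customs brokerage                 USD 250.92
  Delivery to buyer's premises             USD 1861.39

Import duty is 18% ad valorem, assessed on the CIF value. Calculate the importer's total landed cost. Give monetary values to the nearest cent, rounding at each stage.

Total landed cost: USD 162760.07

EXW: the seller makes goods available at their premises; the buyer bears all onward costs.
CIF value = EXW price + inland to port + export clearance + origin terminal + freight + insurance = 128317.28 + 749.51 + 441.06 + 200.08 + 6274.39 + 159.85 = 136142.17
Import duty = 136142.17 × 18% = 24505.59
Buyer bears: inland to port 749.51 + export clearance 441.06 + origin terminal 200.08 + freight 6274.39 + insurance 159.85 + brokerage 250.92 + delivery 1861.39 + duty 24505.59 = 34442.79
Landed cost = invoice 128317.28 + 34442.79 = 162760.07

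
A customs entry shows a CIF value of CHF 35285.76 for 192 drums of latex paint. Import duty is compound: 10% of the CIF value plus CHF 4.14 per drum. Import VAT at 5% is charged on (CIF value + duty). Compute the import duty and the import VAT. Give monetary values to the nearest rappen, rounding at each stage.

Ad valorem component: 35285.76 × 10% = 3528.58
Specific component: 192 × 4.14 = 794.88
Import duty = 3528.58 + 794.88 = 4323.46
VAT base = CIF + duty = 35285.76 + 4323.46 = 39609.22
Import VAT = 39609.22 × 5% = 1980.46

Import duty: CHF 4323.46; import VAT: CHF 1980.46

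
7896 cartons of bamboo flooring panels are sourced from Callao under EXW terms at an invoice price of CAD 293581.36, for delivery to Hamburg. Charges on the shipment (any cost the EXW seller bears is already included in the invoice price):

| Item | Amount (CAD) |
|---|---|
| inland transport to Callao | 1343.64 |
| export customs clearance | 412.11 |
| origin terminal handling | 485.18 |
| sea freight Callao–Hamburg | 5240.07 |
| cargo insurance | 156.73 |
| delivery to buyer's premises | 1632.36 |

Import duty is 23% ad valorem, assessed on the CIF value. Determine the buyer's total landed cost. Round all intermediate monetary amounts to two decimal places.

EXW: the seller makes goods available at their premises; the buyer bears all onward costs.
CIF value = EXW price + inland to port + export clearance + origin terminal + freight + insurance = 293581.36 + 1343.64 + 412.11 + 485.18 + 5240.07 + 156.73 = 301219.09
Import duty = 301219.09 × 23% = 69280.39
Buyer bears: inland to port 1343.64 + export clearance 412.11 + origin terminal 485.18 + freight 5240.07 + insurance 156.73 + delivery 1632.36 + duty 69280.39 = 78550.48
Landed cost = invoice 293581.36 + 78550.48 = 372131.84

Total landed cost: CAD 372131.84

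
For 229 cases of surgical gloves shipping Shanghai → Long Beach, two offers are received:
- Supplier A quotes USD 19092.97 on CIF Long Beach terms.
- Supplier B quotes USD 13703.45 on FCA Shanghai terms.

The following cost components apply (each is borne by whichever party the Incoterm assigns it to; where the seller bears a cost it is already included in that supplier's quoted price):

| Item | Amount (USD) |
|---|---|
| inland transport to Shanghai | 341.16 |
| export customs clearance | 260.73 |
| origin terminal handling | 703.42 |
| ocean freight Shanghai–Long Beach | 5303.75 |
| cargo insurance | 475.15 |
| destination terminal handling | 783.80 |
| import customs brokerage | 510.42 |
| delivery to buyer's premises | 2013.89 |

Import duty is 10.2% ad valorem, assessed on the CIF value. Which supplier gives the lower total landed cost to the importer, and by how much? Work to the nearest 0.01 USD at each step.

Supplier A (CIF):
The CIF price already equals the CIF value: 19092.97
Import duty = 19092.97 × 10.2% = 1947.48
Buyer bears (A): 783.80 + 510.42 + 2013.89 = 3308.11
Landed cost (A) = invoice 19092.97 + 3308.11 + duty 1947.48 = 24348.56
Supplier B (FCA):
CIF value = FCA price + origin terminal + freight + insurance = 13703.45 + 703.42 + 5303.75 + 475.15 = 20185.77
Import duty = 20185.77 × 10.2% = 2058.95
Buyer bears (B): 703.42 + 5303.75 + 475.15 + 783.80 + 510.42 + 2013.89 = 9790.43
Landed cost (B) = invoice 13703.45 + 9790.43 + duty 2058.95 = 25552.83
Difference = |24348.56 − 25552.83| = 1204.27

Supplier A is cheaper by USD 1204.27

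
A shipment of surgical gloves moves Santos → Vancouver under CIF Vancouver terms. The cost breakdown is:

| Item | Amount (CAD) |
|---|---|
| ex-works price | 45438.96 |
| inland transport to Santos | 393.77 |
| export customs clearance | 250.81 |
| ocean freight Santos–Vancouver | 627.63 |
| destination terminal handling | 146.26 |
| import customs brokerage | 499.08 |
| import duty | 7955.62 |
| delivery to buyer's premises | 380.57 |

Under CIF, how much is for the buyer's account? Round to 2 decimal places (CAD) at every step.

CIF: the seller pays costs through ocean freight and marine insurance to the destination port.
Seller's account: goods 45438.96 + inland to port 393.77 + export clearance 250.81 + freight 627.63 = 46711.17
Buyer's account: destination terminal 146.26 + brokerage 499.08 + duty 7955.62 + delivery 380.57 = 8981.53

Buyer's account: CAD 8981.53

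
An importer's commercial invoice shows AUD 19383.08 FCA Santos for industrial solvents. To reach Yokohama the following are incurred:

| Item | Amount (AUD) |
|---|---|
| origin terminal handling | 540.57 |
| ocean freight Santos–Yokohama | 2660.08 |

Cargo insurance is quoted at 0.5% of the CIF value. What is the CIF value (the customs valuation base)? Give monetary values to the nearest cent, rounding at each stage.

CIF value: AUD 22697.22

Let C be the CIF value. C = FCA price + pre-shipment costs + freight + 0.5% × C
C − 0.5% × C = 19383.08 + 540.57 + 2660.08
0.995 × C = 22583.73
C = 22583.73 / 0.995 = 22697.22
Insurance premium = 0.5% × 22697.22 = 113.49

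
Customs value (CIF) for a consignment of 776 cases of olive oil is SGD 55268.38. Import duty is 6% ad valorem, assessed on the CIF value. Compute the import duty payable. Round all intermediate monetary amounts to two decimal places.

Import duty: SGD 3316.10

Import duty = 55268.38 × 6% = 3316.10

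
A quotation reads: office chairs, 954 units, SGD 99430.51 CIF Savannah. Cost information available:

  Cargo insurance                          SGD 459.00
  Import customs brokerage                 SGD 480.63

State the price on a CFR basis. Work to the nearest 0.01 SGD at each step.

Not relevant to the conversion: brokerage — on the buyer under both terms; not part of either seller's price.
From CIF to CFR, the seller no longer bears: insurance.
CFR price = 99430.51 − 459.00 = 98971.51

CFR price: SGD 98971.51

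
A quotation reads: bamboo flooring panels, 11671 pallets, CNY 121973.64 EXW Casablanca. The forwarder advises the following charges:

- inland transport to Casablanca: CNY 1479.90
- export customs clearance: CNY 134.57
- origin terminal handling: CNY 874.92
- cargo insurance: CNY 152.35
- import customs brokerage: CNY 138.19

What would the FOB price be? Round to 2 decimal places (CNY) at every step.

Not relevant to the conversion: insurance, brokerage — on the buyer under both terms; not part of either seller's price.
From EXW to FOB, the seller additionally bears: inland to port, export clearance, origin terminal.
FOB price = 121973.64 + 1479.90 + 134.57 + 874.92 = 124463.03

FOB price: CNY 124463.03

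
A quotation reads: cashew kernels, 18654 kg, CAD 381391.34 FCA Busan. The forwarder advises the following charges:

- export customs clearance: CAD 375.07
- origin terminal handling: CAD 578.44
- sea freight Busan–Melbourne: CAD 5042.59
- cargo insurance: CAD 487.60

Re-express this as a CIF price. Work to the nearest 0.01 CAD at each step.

CIF price: CAD 387499.97

Not relevant to the conversion: export clearance — on the seller under both FCA and CIF; already in the FCA price and stays in the CIF price.
From FCA to CIF, the seller additionally bears: origin terminal, freight, insurance.
CIF price = 381391.34 + 578.44 + 5042.59 + 487.60 = 387499.97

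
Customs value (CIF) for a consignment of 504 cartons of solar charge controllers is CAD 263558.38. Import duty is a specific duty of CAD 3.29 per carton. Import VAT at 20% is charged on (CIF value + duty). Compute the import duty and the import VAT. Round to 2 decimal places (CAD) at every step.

Import duty: CAD 1658.16; import VAT: CAD 53043.31

Import duty = 504 × 3.29 = 1658.16
VAT base = CIF + duty = 263558.38 + 1658.16 = 265216.54
Import VAT = 265216.54 × 20% = 53043.31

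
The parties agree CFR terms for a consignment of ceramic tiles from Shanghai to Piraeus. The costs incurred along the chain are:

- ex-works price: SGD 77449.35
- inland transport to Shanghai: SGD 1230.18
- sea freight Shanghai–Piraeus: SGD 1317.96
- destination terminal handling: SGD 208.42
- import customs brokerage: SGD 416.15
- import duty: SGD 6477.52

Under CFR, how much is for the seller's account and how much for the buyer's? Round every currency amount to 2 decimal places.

Seller: SGD 79997.49; buyer: SGD 7102.09

CFR: the seller pays costs through ocean freight to the destination port, but not insurance.
Seller's account: goods 77449.35 + inland to port 1230.18 + freight 1317.96 = 79997.49
Buyer's account: destination terminal 208.42 + brokerage 416.15 + duty 6477.52 = 7102.09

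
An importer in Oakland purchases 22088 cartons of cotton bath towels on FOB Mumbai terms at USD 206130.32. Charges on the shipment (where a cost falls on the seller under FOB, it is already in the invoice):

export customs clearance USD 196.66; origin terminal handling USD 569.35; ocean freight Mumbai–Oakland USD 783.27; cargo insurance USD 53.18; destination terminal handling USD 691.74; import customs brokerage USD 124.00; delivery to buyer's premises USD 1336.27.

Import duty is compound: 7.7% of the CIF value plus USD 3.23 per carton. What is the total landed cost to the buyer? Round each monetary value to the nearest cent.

Total landed cost: USD 296399.46

FOB: the seller bears costs until goods are on board at the origin port; the buyer bears freight, insurance and all costs thereafter.
Already in the invoice (seller's account under FOB): export clearance, origin terminal — exclude.
CIF value = FOB price + freight + insurance = 206130.32 + 783.27 + 53.18 = 206966.77
Ad valorem component: 206966.77 × 7.7% = 15936.44
Specific component: 22088 × 3.23 = 71344.24
Import duty = 15936.44 + 71344.24 = 87280.68
Buyer bears: freight 783.27 + insurance 53.18 + destination terminal 691.74 + brokerage 124.00 + delivery 1336.27 + duty 87280.68 = 90269.14
Landed cost = invoice 206130.32 + 90269.14 = 296399.46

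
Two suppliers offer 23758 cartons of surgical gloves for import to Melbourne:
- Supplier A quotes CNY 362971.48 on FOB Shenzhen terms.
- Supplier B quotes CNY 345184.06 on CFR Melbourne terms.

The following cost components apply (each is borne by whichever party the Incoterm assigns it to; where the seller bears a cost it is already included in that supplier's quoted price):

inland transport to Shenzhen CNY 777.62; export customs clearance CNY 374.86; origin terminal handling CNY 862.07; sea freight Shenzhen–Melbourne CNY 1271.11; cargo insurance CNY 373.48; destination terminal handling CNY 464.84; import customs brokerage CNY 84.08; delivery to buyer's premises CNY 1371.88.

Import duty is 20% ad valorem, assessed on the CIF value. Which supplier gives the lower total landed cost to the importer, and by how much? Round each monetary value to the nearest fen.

Supplier A (FOB):
CIF value = FOB price + freight + insurance = 362971.48 + 1271.11 + 373.48 = 364616.07
Import duty = 364616.07 × 20% = 72923.21
Buyer bears (A): 1271.11 + 373.48 + 464.84 + 84.08 + 1371.88 = 3565.39
Landed cost (A) = invoice 362971.48 + 3565.39 + duty 72923.21 = 439460.08
Supplier B (CFR):
CIF value = CFR price + insurance = 345184.06 + 373.48 = 345557.54
Import duty = 345557.54 × 20% = 69111.51
Buyer bears (B): 373.48 + 464.84 + 84.08 + 1371.88 = 2294.28
Landed cost (B) = invoice 345184.06 + 2294.28 + duty 69111.51 = 416589.85
Difference = |439460.08 − 416589.85| = 22870.23

Supplier B is cheaper by CNY 22870.23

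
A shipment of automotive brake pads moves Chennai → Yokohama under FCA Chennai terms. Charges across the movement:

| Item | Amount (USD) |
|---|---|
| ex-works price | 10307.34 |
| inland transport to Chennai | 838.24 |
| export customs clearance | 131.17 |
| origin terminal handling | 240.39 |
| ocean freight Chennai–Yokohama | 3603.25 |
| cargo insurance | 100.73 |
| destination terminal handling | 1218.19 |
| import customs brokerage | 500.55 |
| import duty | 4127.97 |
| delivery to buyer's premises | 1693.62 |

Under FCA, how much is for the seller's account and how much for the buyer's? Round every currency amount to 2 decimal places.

FCA: the seller delivers export-cleared goods to the carrier; the buyer bears costs from that point.
Seller's account: goods 10307.34 + inland to port 838.24 + export clearance 131.17 = 11276.75
Buyer's account: origin terminal 240.39 + freight 3603.25 + insurance 100.73 + destination terminal 1218.19 + brokerage 500.55 + duty 4127.97 + delivery 1693.62 = 11484.70

Seller: USD 11276.75; buyer: USD 11484.70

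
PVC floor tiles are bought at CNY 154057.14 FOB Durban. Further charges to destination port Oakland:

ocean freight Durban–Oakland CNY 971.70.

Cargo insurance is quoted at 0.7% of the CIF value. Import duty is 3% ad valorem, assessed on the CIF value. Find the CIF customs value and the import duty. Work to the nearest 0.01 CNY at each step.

Let C be the CIF value. C = FOB price + freight + 0.7% × C
C − 0.7% × C = 154057.14 + 971.70
0.993 × C = 155028.84
C = 155028.84 / 0.993 = 156121.69
Insurance premium = 0.7% × 156121.69 = 1092.85
Import duty = 156121.69 × 3% = 4683.65

CIF value: CNY 156121.69; import duty: CNY 4683.65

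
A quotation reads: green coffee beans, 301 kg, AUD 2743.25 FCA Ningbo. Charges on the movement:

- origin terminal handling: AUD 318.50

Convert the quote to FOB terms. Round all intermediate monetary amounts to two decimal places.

FOB price: AUD 3061.75

From FCA to FOB, the seller additionally bears: origin terminal.
FOB price = 2743.25 + 318.50 = 3061.75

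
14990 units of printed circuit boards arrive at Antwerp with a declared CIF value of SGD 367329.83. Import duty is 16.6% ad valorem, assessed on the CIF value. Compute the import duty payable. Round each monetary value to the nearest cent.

Import duty = 367329.83 × 16.6% = 60976.75

Import duty: SGD 60976.75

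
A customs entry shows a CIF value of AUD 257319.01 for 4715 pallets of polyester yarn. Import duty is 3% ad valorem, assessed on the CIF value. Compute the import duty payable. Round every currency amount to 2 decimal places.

Import duty: AUD 7719.57

Import duty = 257319.01 × 3% = 7719.57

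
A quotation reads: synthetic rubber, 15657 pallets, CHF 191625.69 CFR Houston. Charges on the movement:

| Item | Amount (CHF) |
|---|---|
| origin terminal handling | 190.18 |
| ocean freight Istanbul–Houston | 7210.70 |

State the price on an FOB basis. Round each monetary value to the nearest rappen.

Not relevant to the conversion: origin terminal — on the seller under both CFR and FOB; already in the CFR price and stays in the FOB price.
From CFR to FOB, the seller no longer bears: freight.
FOB price = 191625.69 − 7210.70 = 184414.99

FOB price: CHF 184414.99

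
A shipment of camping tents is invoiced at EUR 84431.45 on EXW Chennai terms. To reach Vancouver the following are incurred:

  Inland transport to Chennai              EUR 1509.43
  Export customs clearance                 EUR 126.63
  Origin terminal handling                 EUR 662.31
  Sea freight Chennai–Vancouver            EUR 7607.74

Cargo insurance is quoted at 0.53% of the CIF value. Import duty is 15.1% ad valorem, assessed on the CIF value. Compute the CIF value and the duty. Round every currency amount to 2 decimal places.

CIF value: EUR 94840.21; import duty: EUR 14320.87

Let C be the CIF value. C = EXW price + pre-shipment costs + freight + 0.53% × C
C − 0.53% × C = 84431.45 + 1509.43 + 126.63 + 662.31 + 7607.74
0.9947 × C = 94337.56
C = 94337.56 / 0.9947 = 94840.21
Insurance premium = 0.53% × 94840.21 = 502.65
Import duty = 94840.21 × 15.1% = 14320.87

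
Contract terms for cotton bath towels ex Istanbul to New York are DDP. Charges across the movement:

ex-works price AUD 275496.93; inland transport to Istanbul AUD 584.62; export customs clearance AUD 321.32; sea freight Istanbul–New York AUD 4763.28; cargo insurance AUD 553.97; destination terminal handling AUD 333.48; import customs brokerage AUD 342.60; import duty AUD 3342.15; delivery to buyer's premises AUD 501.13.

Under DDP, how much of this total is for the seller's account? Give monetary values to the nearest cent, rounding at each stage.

DDP: the seller bears all costs including import duty.
Seller's account: goods 275496.93 + inland to port 584.62 + export clearance 321.32 + freight 4763.28 + insurance 553.97 + destination terminal 333.48 + brokerage 342.60 + duty 3342.15 + delivery 501.13 = 286239.48
Buyer's account: 0.00

Seller's account: AUD 286239.48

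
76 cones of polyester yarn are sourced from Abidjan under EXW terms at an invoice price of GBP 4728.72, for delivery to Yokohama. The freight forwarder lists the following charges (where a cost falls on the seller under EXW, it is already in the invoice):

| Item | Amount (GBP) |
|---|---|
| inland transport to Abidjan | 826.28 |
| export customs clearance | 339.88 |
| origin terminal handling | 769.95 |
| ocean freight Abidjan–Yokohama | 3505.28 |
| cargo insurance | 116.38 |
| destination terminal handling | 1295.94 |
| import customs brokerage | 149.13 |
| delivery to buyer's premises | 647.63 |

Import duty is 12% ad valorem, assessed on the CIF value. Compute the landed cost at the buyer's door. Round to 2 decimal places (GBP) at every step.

Total landed cost: GBP 13613.57

EXW: the seller makes goods available at their premises; the buyer bears all onward costs.
CIF value = EXW price + inland to port + export clearance + origin terminal + freight + insurance = 4728.72 + 826.28 + 339.88 + 769.95 + 3505.28 + 116.38 = 10286.49
Import duty = 10286.49 × 12% = 1234.38
Buyer bears: inland to port 826.28 + export clearance 339.88 + origin terminal 769.95 + freight 3505.28 + insurance 116.38 + destination terminal 1295.94 + brokerage 149.13 + delivery 647.63 + duty 1234.38 = 8884.85
Landed cost = invoice 4728.72 + 8884.85 = 13613.57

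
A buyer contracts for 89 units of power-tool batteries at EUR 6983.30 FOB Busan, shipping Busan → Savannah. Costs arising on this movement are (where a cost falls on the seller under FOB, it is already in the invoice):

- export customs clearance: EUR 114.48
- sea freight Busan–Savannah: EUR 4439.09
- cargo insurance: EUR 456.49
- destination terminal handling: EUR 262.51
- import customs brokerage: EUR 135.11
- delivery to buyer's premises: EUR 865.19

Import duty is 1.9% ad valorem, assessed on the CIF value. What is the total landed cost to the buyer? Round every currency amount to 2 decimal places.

FOB: the seller bears costs until goods are on board at the origin port; the buyer bears freight, insurance and all costs thereafter.
Already in the invoice (seller's account under FOB): export clearance — exclude.
CIF value = FOB price + freight + insurance = 6983.30 + 4439.09 + 456.49 = 11878.88
Import duty = 11878.88 × 1.9% = 225.70
Buyer bears: freight 4439.09 + insurance 456.49 + destination terminal 262.51 + brokerage 135.11 + delivery 865.19 + duty 225.70 = 6384.09
Landed cost = invoice 6983.30 + 6384.09 = 13367.39

Total landed cost: EUR 13367.39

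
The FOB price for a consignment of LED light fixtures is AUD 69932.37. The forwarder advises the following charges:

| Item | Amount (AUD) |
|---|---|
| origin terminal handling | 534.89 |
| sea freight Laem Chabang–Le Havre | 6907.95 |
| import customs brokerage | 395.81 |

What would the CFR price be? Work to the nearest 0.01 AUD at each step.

CFR price: AUD 76840.32

Not relevant to the conversion: origin terminal — on the seller under both FOB and CFR; already in the FOB price and stays in the CFR price. brokerage — on the buyer under both terms; not part of either seller's price.
From FOB to CFR, the seller additionally bears: freight.
CFR price = 69932.37 + 6907.95 = 76840.32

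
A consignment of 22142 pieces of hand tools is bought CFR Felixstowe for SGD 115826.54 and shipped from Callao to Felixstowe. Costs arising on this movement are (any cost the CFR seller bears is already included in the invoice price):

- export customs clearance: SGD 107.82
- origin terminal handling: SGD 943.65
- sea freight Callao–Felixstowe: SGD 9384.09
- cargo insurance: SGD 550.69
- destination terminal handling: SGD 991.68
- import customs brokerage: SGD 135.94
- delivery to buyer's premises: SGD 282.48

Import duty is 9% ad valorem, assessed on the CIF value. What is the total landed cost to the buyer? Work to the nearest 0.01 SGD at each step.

CFR: the seller pays costs through ocean freight to the destination port, but not insurance.
Already in the invoice (seller's account under CFR): export clearance, origin terminal, freight — exclude.
CIF value = CFR price + insurance = 115826.54 + 550.69 = 116377.23
Import duty = 116377.23 × 9% = 10473.95
Buyer bears: insurance 550.69 + destination terminal 991.68 + brokerage 135.94 + delivery 282.48 + duty 10473.95 = 12434.74
Landed cost = invoice 115826.54 + 12434.74 = 128261.28

Total landed cost: SGD 128261.28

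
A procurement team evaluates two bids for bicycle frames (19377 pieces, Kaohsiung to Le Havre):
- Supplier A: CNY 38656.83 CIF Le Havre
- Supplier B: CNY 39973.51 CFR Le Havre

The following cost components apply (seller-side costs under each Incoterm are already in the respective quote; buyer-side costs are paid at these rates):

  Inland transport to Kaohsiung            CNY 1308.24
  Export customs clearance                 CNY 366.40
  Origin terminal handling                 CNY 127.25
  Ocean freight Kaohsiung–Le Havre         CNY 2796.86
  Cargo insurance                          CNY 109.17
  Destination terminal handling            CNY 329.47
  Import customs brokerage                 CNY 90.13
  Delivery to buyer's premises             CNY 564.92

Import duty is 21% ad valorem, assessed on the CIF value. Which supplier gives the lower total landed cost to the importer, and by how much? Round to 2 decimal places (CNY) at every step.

Supplier A is cheaper by CNY 1725.28

Supplier A (CIF):
The CIF price already equals the CIF value: 38656.83
Import duty = 38656.83 × 21% = 8117.93
Buyer bears (A): 329.47 + 90.13 + 564.92 = 984.52
Landed cost (A) = invoice 38656.83 + 984.52 + duty 8117.93 = 47759.28
Supplier B (CFR):
CIF value = CFR price + insurance = 39973.51 + 109.17 = 40082.68
Import duty = 40082.68 × 21% = 8417.36
Buyer bears (B): 109.17 + 329.47 + 90.13 + 564.92 = 1093.69
Landed cost (B) = invoice 39973.51 + 1093.69 + duty 8417.36 = 49484.56
Difference = |47759.28 − 49484.56| = 1725.28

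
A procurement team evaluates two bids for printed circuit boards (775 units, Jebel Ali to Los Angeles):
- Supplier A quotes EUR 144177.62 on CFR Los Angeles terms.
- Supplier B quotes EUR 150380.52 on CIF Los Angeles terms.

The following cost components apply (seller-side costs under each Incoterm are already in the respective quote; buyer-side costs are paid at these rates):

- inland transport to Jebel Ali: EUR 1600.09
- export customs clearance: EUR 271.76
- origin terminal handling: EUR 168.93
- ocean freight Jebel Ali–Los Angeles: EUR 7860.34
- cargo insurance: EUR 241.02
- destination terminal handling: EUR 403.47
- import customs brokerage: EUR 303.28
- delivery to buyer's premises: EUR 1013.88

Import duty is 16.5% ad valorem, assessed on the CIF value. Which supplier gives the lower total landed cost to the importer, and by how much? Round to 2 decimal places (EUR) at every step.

Supplier A (CFR):
CIF value = CFR price + insurance = 144177.62 + 241.02 = 144418.64
Import duty = 144418.64 × 16.5% = 23829.08
Buyer bears (A): 241.02 + 403.47 + 303.28 + 1013.88 = 1961.65
Landed cost (A) = invoice 144177.62 + 1961.65 + duty 23829.08 = 169968.35
Supplier B (CIF):
The CIF price already equals the CIF value: 150380.52
Import duty = 150380.52 × 16.5% = 24812.79
Buyer bears (B): 403.47 + 303.28 + 1013.88 = 1720.63
Landed cost (B) = invoice 150380.52 + 1720.63 + duty 24812.79 = 176913.94
Difference = |169968.35 − 176913.94| = 6945.59

Supplier A is cheaper by EUR 6945.59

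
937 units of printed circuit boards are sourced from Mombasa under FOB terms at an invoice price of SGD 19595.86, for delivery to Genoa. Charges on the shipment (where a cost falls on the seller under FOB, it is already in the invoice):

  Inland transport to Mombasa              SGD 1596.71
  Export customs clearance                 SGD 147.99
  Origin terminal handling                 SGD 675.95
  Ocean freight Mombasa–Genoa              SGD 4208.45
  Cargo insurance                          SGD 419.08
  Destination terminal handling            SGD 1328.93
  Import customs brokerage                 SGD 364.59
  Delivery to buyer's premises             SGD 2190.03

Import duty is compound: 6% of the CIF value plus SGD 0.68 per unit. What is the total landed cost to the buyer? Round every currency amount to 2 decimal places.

FOB: the seller bears costs until goods are on board at the origin port; the buyer bears freight, insurance and all costs thereafter.
Already in the invoice (seller's account under FOB): inland to port, export clearance, origin terminal — exclude.
CIF value = FOB price + freight + insurance = 19595.86 + 4208.45 + 419.08 = 24223.39
Ad valorem component: 24223.39 × 6% = 1453.40
Specific component: 937 × 0.68 = 637.16
Import duty = 1453.40 + 637.16 = 2090.56
Buyer bears: freight 4208.45 + insurance 419.08 + destination terminal 1328.93 + brokerage 364.59 + delivery 2190.03 + duty 2090.56 = 10601.64
Landed cost = invoice 19595.86 + 10601.64 = 30197.50

Total landed cost: SGD 30197.50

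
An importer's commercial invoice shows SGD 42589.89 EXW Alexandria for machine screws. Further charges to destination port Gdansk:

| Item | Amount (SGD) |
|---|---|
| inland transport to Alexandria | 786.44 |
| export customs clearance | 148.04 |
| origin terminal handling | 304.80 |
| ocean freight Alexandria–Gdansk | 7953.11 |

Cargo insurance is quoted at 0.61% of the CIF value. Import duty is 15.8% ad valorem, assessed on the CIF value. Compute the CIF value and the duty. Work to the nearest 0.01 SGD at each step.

Let C be the CIF value. C = EXW price + pre-shipment costs + freight + 0.61% × C
C − 0.61% × C = 42589.89 + 786.44 + 148.04 + 304.80 + 7953.11
0.9939 × C = 51782.28
C = 51782.28 / 0.9939 = 52100.09
Insurance premium = 0.61% × 52100.09 = 317.81
Import duty = 52100.09 × 15.8% = 8231.81

CIF value: SGD 52100.09; import duty: SGD 8231.81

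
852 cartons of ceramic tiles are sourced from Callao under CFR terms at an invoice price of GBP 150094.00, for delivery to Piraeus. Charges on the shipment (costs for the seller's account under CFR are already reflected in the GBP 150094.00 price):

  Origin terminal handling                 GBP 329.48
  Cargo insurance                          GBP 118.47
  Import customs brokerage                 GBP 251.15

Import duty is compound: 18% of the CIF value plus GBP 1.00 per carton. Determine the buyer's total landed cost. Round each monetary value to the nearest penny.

CFR: the seller pays costs through ocean freight to the destination port, but not insurance.
Already in the invoice (seller's account under CFR): origin terminal — exclude.
CIF value = CFR price + insurance = 150094.00 + 118.47 = 150212.47
Ad valorem component: 150212.47 × 18% = 27038.24
Specific component: 852 × 1.00 = 852.00
Import duty = 27038.24 + 852.00 = 27890.24
Buyer bears: insurance 118.47 + brokerage 251.15 + duty 27890.24 = 28259.86
Landed cost = invoice 150094.00 + 28259.86 = 178353.86

Total landed cost: GBP 178353.86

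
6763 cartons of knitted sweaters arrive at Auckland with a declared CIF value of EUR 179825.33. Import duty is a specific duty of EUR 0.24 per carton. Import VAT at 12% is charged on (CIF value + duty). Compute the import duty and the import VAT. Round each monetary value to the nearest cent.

Import duty: EUR 1623.12; import VAT: EUR 21773.81

Import duty = 6763 × 0.24 = 1623.12
VAT base = CIF + duty = 179825.33 + 1623.12 = 181448.45
Import VAT = 181448.45 × 12% = 21773.81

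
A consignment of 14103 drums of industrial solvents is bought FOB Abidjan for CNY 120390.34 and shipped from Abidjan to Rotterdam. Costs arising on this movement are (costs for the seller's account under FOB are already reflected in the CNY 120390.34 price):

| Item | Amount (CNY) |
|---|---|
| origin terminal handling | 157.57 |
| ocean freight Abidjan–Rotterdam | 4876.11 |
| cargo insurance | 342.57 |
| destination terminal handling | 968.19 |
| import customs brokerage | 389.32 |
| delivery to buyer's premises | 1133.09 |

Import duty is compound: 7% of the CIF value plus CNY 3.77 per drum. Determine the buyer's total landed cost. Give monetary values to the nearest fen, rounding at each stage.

FOB: the seller bears costs until goods are on board at the origin port; the buyer bears freight, insurance and all costs thereafter.
Already in the invoice (seller's account under FOB): origin terminal — exclude.
CIF value = FOB price + freight + insurance = 120390.34 + 4876.11 + 342.57 = 125609.02
Ad valorem component: 125609.02 × 7% = 8792.63
Specific component: 14103 × 3.77 = 53168.31
Import duty = 8792.63 + 53168.31 = 61960.94
Buyer bears: freight 4876.11 + insurance 342.57 + destination terminal 968.19 + brokerage 389.32 + delivery 1133.09 + duty 61960.94 = 69670.22
Landed cost = invoice 120390.34 + 69670.22 = 190060.56

Total landed cost: CNY 190060.56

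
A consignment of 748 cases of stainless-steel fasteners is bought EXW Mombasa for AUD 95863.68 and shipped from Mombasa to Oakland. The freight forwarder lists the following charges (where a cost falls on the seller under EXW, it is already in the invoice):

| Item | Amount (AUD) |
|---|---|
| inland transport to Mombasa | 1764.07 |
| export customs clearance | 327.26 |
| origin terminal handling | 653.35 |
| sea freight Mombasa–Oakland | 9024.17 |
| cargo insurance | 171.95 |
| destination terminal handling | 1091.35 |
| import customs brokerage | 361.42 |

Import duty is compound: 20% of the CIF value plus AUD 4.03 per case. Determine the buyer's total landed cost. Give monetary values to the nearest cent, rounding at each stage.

Total landed cost: AUD 133832.59

EXW: the seller makes goods available at their premises; the buyer bears all onward costs.
CIF value = EXW price + inland to port + export clearance + origin terminal + freight + insurance = 95863.68 + 1764.07 + 327.26 + 653.35 + 9024.17 + 171.95 = 107804.48
Ad valorem component: 107804.48 × 20% = 21560.90
Specific component: 748 × 4.03 = 3014.44
Import duty = 21560.90 + 3014.44 = 24575.34
Buyer bears: inland to port 1764.07 + export clearance 327.26 + origin terminal 653.35 + freight 9024.17 + insurance 171.95 + destination terminal 1091.35 + brokerage 361.42 + duty 24575.34 = 37968.91
Landed cost = invoice 95863.68 + 37968.91 = 133832.59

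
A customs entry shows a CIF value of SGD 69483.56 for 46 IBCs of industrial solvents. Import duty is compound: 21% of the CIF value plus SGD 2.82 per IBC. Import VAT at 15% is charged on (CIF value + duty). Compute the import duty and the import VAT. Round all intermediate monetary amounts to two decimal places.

Import duty: SGD 14721.27; import VAT: SGD 12630.72

Ad valorem component: 69483.56 × 21% = 14591.55
Specific component: 46 × 2.82 = 129.72
Import duty = 14591.55 + 129.72 = 14721.27
VAT base = CIF + duty = 69483.56 + 14721.27 = 84204.83
Import VAT = 84204.83 × 15% = 12630.72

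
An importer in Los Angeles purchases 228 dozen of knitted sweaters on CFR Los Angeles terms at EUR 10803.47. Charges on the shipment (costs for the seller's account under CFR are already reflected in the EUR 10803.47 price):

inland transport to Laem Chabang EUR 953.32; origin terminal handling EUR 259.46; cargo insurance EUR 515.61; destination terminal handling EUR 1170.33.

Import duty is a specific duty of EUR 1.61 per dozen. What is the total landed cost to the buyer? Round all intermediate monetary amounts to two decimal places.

Total landed cost: EUR 12856.49

CFR: the seller pays costs through ocean freight to the destination port, but not insurance.
Already in the invoice (seller's account under CFR): inland to port, origin terminal — exclude.
CIF value = CFR price + insurance = 10803.47 + 515.61 = 11319.08
Import duty = 228 × 1.61 = 367.08
Buyer bears: insurance 515.61 + destination terminal 1170.33 + duty 367.08 = 2053.02
Landed cost = invoice 10803.47 + 2053.02 = 12856.49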